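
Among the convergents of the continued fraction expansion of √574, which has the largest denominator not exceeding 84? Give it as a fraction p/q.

√574 = [23; 1, 22, 1, 46, …] (period length 4).
Convergents:
  p_0/q_0 = 23/1
  p_1/q_1 = 24/1
  p_2/q_2 = 551/23
  p_3/q_3 = 575/24
  p_4/q_4 = 27001/1127
q_3 = 24 ≤ 84 < 1127 = q_4, so the answer is 575/24.

575/24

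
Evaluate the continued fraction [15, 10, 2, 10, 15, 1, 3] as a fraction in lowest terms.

Fold from the inside: start with 3/1.
  1 + 1/3 = 4/3
  15 + 3/4 = 63/4
  10 + 4/63 = 634/63
  2 + 63/634 = 1331/634
  10 + 634/1331 = 13944/1331
  15 + 1331/13944 = 210491/13944

210491/13944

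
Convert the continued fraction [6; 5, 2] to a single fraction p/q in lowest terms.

Fold from the inside: start with 2/1.
  5 + 1/2 = 11/2
  6 + 2/11 = 68/11

68/11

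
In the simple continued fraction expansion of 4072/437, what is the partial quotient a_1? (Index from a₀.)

4072 = 9·437 + 139   →  a_0 = 9
437 = 3·139 + 20   →  a_1 = 3

3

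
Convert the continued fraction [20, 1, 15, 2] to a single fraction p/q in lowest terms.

Using pₖ = aₖpₖ₋₁ + pₖ₋₂ and qₖ = aₖqₖ₋₁ + qₖ₋₂:
  k=0: a=20, p=20, q=1
  k=1: a=1, p=21, q=1
  k=2: a=15, p=335, q=16
  k=3: a=2, p=691, q=33

691/33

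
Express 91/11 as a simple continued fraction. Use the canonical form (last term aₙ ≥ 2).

[8; 3, 1, 2]

91 = 8·11 + 3
11 = 3·3 + 2
3 = 1·2 + 1
2 = 2·1 + 0  (stop)
So 91/11 = [8; 3, 1, 2].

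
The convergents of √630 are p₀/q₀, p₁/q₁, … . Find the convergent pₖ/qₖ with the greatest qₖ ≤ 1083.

√630 = [25; 10, 50, …] (period length 2).
Convergents:
  p_0/q_0 = 25/1
  p_1/q_1 = 251/10
  p_2/q_2 = 12575/501
  p_3/q_3 = 126001/5020
q_2 = 501 ≤ 1083 < 5020 = q_3, so the answer is 12575/501.

12575/501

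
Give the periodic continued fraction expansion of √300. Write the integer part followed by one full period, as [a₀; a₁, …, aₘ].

a₀ = ⌊√300⌋ = 17.
With m₀=0, d₀=1 and mₖ₊₁ = dₖaₖ − mₖ, dₖ₊₁ = (n − mₖ₊₁²)/dₖ, aₖ₊₁ = ⌊(a₀+mₖ₊₁)/dₖ₊₁⌋:
  k=1: m=17, d=11, a=3
  k=2: m=16, d=4, a=8
  k=3: m=16, d=11, a=3
  k=4: m=17, d=1, a=34
d=1 and a=2a₀=34 at k=4, so the next step gives (m, d) = (17, 11) again — its k=1 value — and the period has length 4.

[17; 3, 8, 3, 34]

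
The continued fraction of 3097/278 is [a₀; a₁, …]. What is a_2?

3097 = 11·278 + 39   →  a_0 = 11
278 = 7·39 + 5   →  a_1 = 7
39 = 7·5 + 4   →  a_2 = 7

7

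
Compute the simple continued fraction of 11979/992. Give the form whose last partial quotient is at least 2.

11979 = 12*992 + 75
992 = 13*75 + 17
75 = 4*17 + 7
17 = 2*7 + 3
7 = 2*3 + 1
3 = 3*1 + 0  (stop)
So 11979/992 = [12; 13, 4, 2, 2, 3].

[12; 13, 4, 2, 2, 3]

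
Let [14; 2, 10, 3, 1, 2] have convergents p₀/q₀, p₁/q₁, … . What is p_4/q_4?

1245/86

Using pₖ = aₖpₖ₋₁ + pₖ₋₂, qₖ = aₖqₖ₋₁ + qₖ₋₂ (with p₋₁=1, p₋₂=0, q₋₁=0, q₋₂=1):
  k=0: a=14, p=14, q=1
  k=1: a=2, p=29, q=2
  k=2: a=10, p=304, q=21
  k=3: a=3, p=941, q=65
  k=4: a=1, p=1245, q=86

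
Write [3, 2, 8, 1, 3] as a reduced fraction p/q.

257/74

Using pₖ = aₖpₖ₋₁ + pₖ₋₂ and qₖ = aₖqₖ₋₁ + qₖ₋₂:
  k=0: a=3, p=3, q=1
  k=1: a=2, p=7, q=2
  k=2: a=8, p=59, q=17
  k=3: a=1, p=66, q=19
  k=4: a=3, p=257, q=74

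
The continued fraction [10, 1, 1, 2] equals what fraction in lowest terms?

Using pₖ = aₖpₖ₋₁ + pₖ₋₂ and qₖ = aₖqₖ₋₁ + qₖ₋₂:
  k=0: a=10, p=10, q=1
  k=1: a=1, p=11, q=1
  k=2: a=1, p=21, q=2
  k=3: a=2, p=53, q=5

53/5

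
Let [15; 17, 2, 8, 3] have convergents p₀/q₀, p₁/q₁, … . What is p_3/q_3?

Using pₖ = aₖpₖ₋₁ + pₖ₋₂, qₖ = aₖqₖ₋₁ + qₖ₋₂ (with p₋₁=1, p₋₂=0, q₋₁=0, q₋₂=1):
  k=0: a=15, p=15, q=1
  k=1: a=17, p=256, q=17
  k=2: a=2, p=527, q=35
  k=3: a=8, p=4472, q=297

4472/297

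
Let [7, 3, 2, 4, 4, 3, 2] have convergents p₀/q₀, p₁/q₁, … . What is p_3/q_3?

226/31

Using pₖ = aₖpₖ₋₁ + pₖ₋₂, qₖ = aₖqₖ₋₁ + qₖ₋₂ (with p₋₁=1, p₋₂=0, q₋₁=0, q₋₂=1):
  k=0: a=7, p=7, q=1
  k=1: a=3, p=22, q=3
  k=2: a=2, p=51, q=7
  k=3: a=4, p=226, q=31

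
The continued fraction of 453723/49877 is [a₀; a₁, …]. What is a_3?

453723 = 9·49877 + 4830   →  a_0 = 9
49877 = 10·4830 + 1577   →  a_1 = 10
4830 = 3·1577 + 99   →  a_2 = 3
1577 = 15·99 + 92   →  a_3 = 15

15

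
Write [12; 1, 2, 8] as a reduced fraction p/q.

317/25

Using pₖ = aₖpₖ₋₁ + pₖ₋₂ and qₖ = aₖqₖ₋₁ + qₖ₋₂:
  k=0: a=12, p=12, q=1
  k=1: a=1, p=13, q=1
  k=2: a=2, p=38, q=3
  k=3: a=8, p=317, q=25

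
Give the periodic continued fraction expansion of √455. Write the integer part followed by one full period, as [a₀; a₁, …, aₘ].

a₀ = ⌊√455⌋ = 21.
With m₀=0, d₀=1 and mₖ₊₁ = dₖaₖ − mₖ, dₖ₊₁ = (n − mₖ₊₁²)/dₖ, aₖ₊₁ = ⌊(a₀+mₖ₊₁)/dₖ₊₁⌋:
  k=1: m=21, d=14, a=3
  k=2: m=21, d=1, a=42
d=1 and a=2a₀=42 at k=2, so the next step gives (m, d) = (21, 14) again — its k=1 value — and the period has length 2.

[21; 3, 42]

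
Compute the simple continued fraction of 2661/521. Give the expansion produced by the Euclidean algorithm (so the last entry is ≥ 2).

[5; 9, 3, 3, 2, 2]

2661 = 5*521 + 56
521 = 9*56 + 17
56 = 3*17 + 5
17 = 3*5 + 2
5 = 2*2 + 1
2 = 2*1 + 0  (stop)
So 2661/521 = [5; 9, 3, 3, 2, 2].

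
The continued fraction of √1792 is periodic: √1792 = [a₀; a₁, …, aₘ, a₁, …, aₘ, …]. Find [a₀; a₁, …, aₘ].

[42; 3, 84]

a₀ = ⌊√1792⌋ = 42.
With m₀=0, d₀=1 and mₖ₊₁ = dₖaₖ − mₖ, dₖ₊₁ = (n − mₖ₊₁²)/dₖ, aₖ₊₁ = ⌊(a₀+mₖ₊₁)/dₖ₊₁⌋:
  k=1: m=42, d=28, a=3
  k=2: m=42, d=1, a=84
d=1 and a=2a₀=84 at k=2, so the next step gives (m, d) = (42, 28) again — its k=1 value — and the period has length 2.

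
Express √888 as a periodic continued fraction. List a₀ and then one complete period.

a₀ = ⌊√888⌋ = 29.
With m₀=0, d₀=1 and mₖ₊₁ = dₖaₖ − mₖ, dₖ₊₁ = (n − mₖ₊₁²)/dₖ, aₖ₊₁ = ⌊(a₀+mₖ₊₁)/dₖ₊₁⌋:
  k=1: m=29, d=47, a=1
  k=2: m=18, d=12, a=3
  k=3: m=18, d=47, a=1
  k=4: m=29, d=1, a=58
d=1 and a=2a₀=58 at k=4, so the next step gives (m, d) = (29, 47) again — its k=1 value — and the period has length 4.

[29; 1, 3, 1, 58]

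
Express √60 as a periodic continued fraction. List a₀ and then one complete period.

[7; 1, 2, 1, 14]

a₀ = ⌊√60⌋ = 7.
With m₀=0, d₀=1 and mₖ₊₁ = dₖaₖ − mₖ, dₖ₊₁ = (n − mₖ₊₁²)/dₖ, aₖ₊₁ = ⌊(a₀+mₖ₊₁)/dₖ₊₁⌋:
  k=1: m=7, d=11, a=1
  k=2: m=4, d=4, a=2
  k=3: m=4, d=11, a=1
  k=4: m=7, d=1, a=14
d=1 and a=2a₀=14 at k=4, so the next step gives (m, d) = (7, 11) again — its k=1 value — and the period has length 4.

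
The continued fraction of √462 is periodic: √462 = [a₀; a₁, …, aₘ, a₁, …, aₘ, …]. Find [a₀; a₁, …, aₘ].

a₀ = ⌊√462⌋ = 21.
With m₀=0, d₀=1 and mₖ₊₁ = dₖaₖ − mₖ, dₖ₊₁ = (n − mₖ₊₁²)/dₖ, aₖ₊₁ = ⌊(a₀+mₖ₊₁)/dₖ₊₁⌋:
  k=1: m=21, d=21, a=2
  k=2: m=21, d=1, a=42
d=1 and a=2a₀=42 at k=2, so the next step gives (m, d) = (21, 21) again — its k=1 value — and the period has length 2.

[21; 2, 42]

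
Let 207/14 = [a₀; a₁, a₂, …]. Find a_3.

1

207 = 14·14 + 11   →  a_0 = 14
14 = 1·11 + 3   →  a_1 = 1
11 = 3·3 + 2   →  a_2 = 3
3 = 1·2 + 1   →  a_3 = 1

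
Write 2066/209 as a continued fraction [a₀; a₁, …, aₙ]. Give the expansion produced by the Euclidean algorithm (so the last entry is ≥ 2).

2066 = 9×209 + 185
209 = 1×185 + 24
185 = 7×24 + 17
24 = 1×17 + 7
17 = 2×7 + 3
7 = 2×3 + 1
3 = 3×1 + 0  (stop)
So 2066/209 = [9; 1, 7, 1, 2, 2, 3].

[9; 1, 7, 1, 2, 2, 3]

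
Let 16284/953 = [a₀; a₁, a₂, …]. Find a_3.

16284 = 17·953 + 83   →  a_0 = 17
953 = 11·83 + 40   →  a_1 = 11
83 = 2·40 + 3   →  a_2 = 2
40 = 13·3 + 1   →  a_3 = 13

13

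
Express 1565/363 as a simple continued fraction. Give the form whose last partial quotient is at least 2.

[4; 3, 4, 1, 2, 2, 3]

1565 = 4·363 + 113
363 = 3·113 + 24
113 = 4·24 + 17
24 = 1·17 + 7
17 = 2·7 + 3
7 = 2·3 + 1
3 = 3·1 + 0  (stop)
So 1565/363 = [4; 3, 4, 1, 2, 2, 3].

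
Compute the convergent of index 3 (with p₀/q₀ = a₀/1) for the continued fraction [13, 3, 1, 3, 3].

Using pₖ = aₖpₖ₋₁ + pₖ₋₂, qₖ = aₖqₖ₋₁ + qₖ₋₂ (with p₋₁=1, p₋₂=0, q₋₁=0, q₋₂=1):
  k=0: a=13, p=13, q=1
  k=1: a=3, p=40, q=3
  k=2: a=1, p=53, q=4
  k=3: a=3, p=199, q=15

199/15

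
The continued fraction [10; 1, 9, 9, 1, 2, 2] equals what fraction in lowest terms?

7489/687

Using pₖ = aₖpₖ₋₁ + pₖ₋₂ and qₖ = aₖqₖ₋₁ + qₖ₋₂:
  k=0: a=10, p=10, q=1
  k=1: a=1, p=11, q=1
  k=2: a=9, p=109, q=10
  k=3: a=9, p=992, q=91
  k=4: a=1, p=1101, q=101
  k=5: a=2, p=3194, q=293
  k=6: a=2, p=7489, q=687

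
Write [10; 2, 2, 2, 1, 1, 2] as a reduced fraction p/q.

Fold from the inside: start with 2/1.
  1 + 1/2 = 3/2
  1 + 2/3 = 5/3
  2 + 3/5 = 13/5
  2 + 5/13 = 31/13
  2 + 13/31 = 75/31
  10 + 31/75 = 781/75

781/75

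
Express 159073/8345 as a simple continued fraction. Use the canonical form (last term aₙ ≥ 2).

159073 = 19×8345 + 518
8345 = 16×518 + 57
518 = 9×57 + 5
57 = 11×5 + 2
5 = 2×2 + 1
2 = 2×1 + 0  (stop)
So 159073/8345 = [19; 16, 9, 11, 2, 2].

[19; 16, 9, 11, 2, 2]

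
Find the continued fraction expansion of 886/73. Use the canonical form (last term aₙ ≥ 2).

886 = 12·73 + 10
73 = 7·10 + 3
10 = 3·3 + 1
3 = 3·1 + 0  (stop)
So 886/73 = [12; 7, 3, 3].

[12; 7, 3, 3]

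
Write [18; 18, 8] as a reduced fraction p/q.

Fold from the inside: start with 8/1.
  18 + 1/8 = 145/8
  18 + 8/145 = 2618/145

2618/145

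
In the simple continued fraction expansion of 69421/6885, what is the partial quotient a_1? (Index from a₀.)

69421 = 10·6885 + 571   →  a_0 = 10
6885 = 12·571 + 33   →  a_1 = 12

12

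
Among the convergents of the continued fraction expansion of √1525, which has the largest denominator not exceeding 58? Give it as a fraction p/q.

1523/39

√1525 = [39; 19, 1, 1, 19, 78, …] (period length 5).
Convergents:
  p_0/q_0 = 39/1
  p_1/q_1 = 742/19
  p_2/q_2 = 781/20
  p_3/q_3 = 1523/39
  p_4/q_4 = 29718/761
q_3 = 39 ≤ 58 < 761 = q_4, so the answer is 1523/39.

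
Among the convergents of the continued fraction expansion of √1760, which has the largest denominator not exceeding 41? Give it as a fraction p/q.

√1760 = [41; 1, 19, 1, 82, …] (period length 4).
Convergents:
  p_0/q_0 = 41/1
  p_1/q_1 = 42/1
  p_2/q_2 = 839/20
  p_3/q_3 = 881/21
  p_4/q_4 = 73081/1742
q_3 = 21 ≤ 41 < 1742 = q_4, so the answer is 881/21.

881/21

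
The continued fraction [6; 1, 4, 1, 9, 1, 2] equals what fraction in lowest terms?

1291/189

Using pₖ = aₖpₖ₋₁ + pₖ₋₂ and qₖ = aₖqₖ₋₁ + qₖ₋₂:
  k=0: a=6, p=6, q=1
  k=1: a=1, p=7, q=1
  k=2: a=4, p=34, q=5
  k=3: a=1, p=41, q=6
  k=4: a=9, p=403, q=59
  k=5: a=1, p=444, q=65
  k=6: a=2, p=1291, q=189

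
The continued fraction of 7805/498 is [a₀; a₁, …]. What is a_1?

7805 = 15·498 + 335   →  a_0 = 15
498 = 1·335 + 163   →  a_1 = 1

1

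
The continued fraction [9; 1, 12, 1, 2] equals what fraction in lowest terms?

Fold from the inside: start with 2/1.
  1 + 1/2 = 3/2
  12 + 2/3 = 38/3
  1 + 3/38 = 41/38
  9 + 38/41 = 407/41

407/41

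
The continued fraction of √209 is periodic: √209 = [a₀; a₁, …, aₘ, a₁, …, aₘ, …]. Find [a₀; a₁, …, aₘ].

a₀ = ⌊√209⌋ = 14.
With m₀=0, d₀=1 and mₖ₊₁ = dₖaₖ − mₖ, dₖ₊₁ = (n − mₖ₊₁²)/dₖ, aₖ₊₁ = ⌊(a₀+mₖ₊₁)/dₖ₊₁⌋:
  k=1: m=14, d=13, a=2
  k=2: m=12, d=5, a=5
  k=3: m=13, d=8, a=3
  k=4: m=11, d=11, a=2
  k=5: m=11, d=8, a=3
  k=6: m=13, d=5, a=5
  k=7: m=12, d=13, a=2
  k=8: m=14, d=1, a=28
d=1 and a=2a₀=28 at k=8, so the next step gives (m, d) = (14, 13) again — its k=1 value — and the period has length 8.

[14; 2, 5, 3, 2, 3, 5, 2, 28]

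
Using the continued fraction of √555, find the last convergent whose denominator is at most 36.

√555 = [23; 1, 1, 3, 1, 3, 1, 1, 46, …] (period length 8).
Convergents:
  p_0/q_0 = 23/1
  p_1/q_1 = 24/1
  p_2/q_2 = 47/2
  p_3/q_3 = 165/7
  p_4/q_4 = 212/9
  p_5/q_5 = 801/34
  p_6/q_6 = 1013/43
q_5 = 34 ≤ 36 < 43 = q_6, so the answer is 801/34.

801/34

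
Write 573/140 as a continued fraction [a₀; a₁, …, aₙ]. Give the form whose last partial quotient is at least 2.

[4; 10, 1, 3, 3]

573 = 4*140 + 13
140 = 10*13 + 10
13 = 1*10 + 3
10 = 3*3 + 1
3 = 3*1 + 0  (stop)
So 573/140 = [4; 10, 1, 3, 3].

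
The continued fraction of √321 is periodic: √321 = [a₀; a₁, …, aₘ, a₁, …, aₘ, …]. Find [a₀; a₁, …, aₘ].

a₀ = ⌊√321⌋ = 17.
With m₀=0, d₀=1 and mₖ₊₁ = dₖaₖ − mₖ, dₖ₊₁ = (n − mₖ₊₁²)/dₖ, aₖ₊₁ = ⌊(a₀+mₖ₊₁)/dₖ₊₁⌋:
  k=1: m=17, d=32, a=1
  k=2: m=15, d=3, a=10
  k=3: m=15, d=32, a=1
  k=4: m=17, d=1, a=34
d=1 and a=2a₀=34 at k=4, so the next step gives (m, d) = (17, 32) again — its k=1 value — and the period has length 4.

[17; 1, 10, 1, 34]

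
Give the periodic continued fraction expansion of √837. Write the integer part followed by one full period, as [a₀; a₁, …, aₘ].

[28; 1, 13, 2, 13, 1, 56]

a₀ = ⌊√837⌋ = 28.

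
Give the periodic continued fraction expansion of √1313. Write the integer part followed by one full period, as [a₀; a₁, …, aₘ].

[36; 4, 4, 72]

a₀ = ⌊√1313⌋ = 36.
With m₀=0, d₀=1 and mₖ₊₁ = dₖaₖ − mₖ, dₖ₊₁ = (n − mₖ₊₁²)/dₖ, aₖ₊₁ = ⌊(a₀+mₖ₊₁)/dₖ₊₁⌋:
  k=1: m=36, d=17, a=4
  k=2: m=32, d=17, a=4
  k=3: m=36, d=1, a=72
d=1 and a=2a₀=72 at k=3, so the next step gives (m, d) = (36, 17) again — its k=1 value — and the period has length 3.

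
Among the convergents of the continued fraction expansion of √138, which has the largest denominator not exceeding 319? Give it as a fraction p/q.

3301/281

√138 = [11; 1, 2, 1, 22, …] (period length 4).
Convergents:
  p_0/q_0 = 11/1
  p_1/q_1 = 12/1
  p_2/q_2 = 35/3
  p_3/q_3 = 47/4
  p_4/q_4 = 1069/91
  p_5/q_5 = 1116/95
  p_6/q_6 = 3301/281
  p_7/q_7 = 4417/376
q_6 = 281 ≤ 319 < 376 = q_7, so the answer is 3301/281.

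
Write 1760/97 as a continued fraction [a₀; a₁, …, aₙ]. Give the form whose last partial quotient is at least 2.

1760 = 18*97 + 14
97 = 6*14 + 13
14 = 1*13 + 1
13 = 13*1 + 0  (stop)
So 1760/97 = [18; 6, 1, 13].

[18; 6, 1, 13]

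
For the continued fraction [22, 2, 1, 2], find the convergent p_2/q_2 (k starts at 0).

Using pₖ = aₖpₖ₋₁ + pₖ₋₂, qₖ = aₖqₖ₋₁ + qₖ₋₂ (with p₋₁=1, p₋₂=0, q₋₁=0, q₋₂=1):
  k=0: a=22, p=22, q=1
  k=1: a=2, p=45, q=2
  k=2: a=1, p=67, q=3

67/3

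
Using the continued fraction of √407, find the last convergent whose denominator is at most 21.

343/17

√407 = [20; 5, 1, 2, 1, 5, 40, …] (period length 6).
Convergents:
  p_0/q_0 = 20/1
  p_1/q_1 = 101/5
  p_2/q_2 = 121/6
  p_3/q_3 = 343/17
  p_4/q_4 = 464/23
q_3 = 17 ≤ 21 < 23 = q_4, so the answer is 343/17.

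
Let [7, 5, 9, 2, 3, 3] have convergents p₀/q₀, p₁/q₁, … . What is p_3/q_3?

698/97

Using pₖ = aₖpₖ₋₁ + pₖ₋₂, qₖ = aₖqₖ₋₁ + qₖ₋₂ (with p₋₁=1, p₋₂=0, q₋₁=0, q₋₂=1):
  k=0: a=7, p=7, q=1
  k=1: a=5, p=36, q=5
  k=2: a=9, p=331, q=46
  k=3: a=2, p=698, q=97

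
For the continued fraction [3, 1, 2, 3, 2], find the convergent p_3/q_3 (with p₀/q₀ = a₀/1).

37/10

Using pₖ = aₖpₖ₋₁ + pₖ₋₂, qₖ = aₖqₖ₋₁ + qₖ₋₂ (with p₋₁=1, p₋₂=0, q₋₁=0, q₋₂=1):
  k=0: a=3, p=3, q=1
  k=1: a=1, p=4, q=1
  k=2: a=2, p=11, q=3
  k=3: a=3, p=37, q=10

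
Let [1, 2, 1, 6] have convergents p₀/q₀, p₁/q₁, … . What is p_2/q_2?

Using pₖ = aₖpₖ₋₁ + pₖ₋₂, qₖ = aₖqₖ₋₁ + qₖ₋₂ (with p₋₁=1, p₋₂=0, q₋₁=0, q₋₂=1):
  k=0: a=1, p=1, q=1
  k=1: a=2, p=3, q=2
  k=2: a=1, p=4, q=3

4/3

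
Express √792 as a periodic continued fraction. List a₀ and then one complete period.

a₀ = ⌊√792⌋ = 28.
With m₀=0, d₀=1 and mₖ₊₁ = dₖaₖ − mₖ, dₖ₊₁ = (n − mₖ₊₁²)/dₖ, aₖ₊₁ = ⌊(a₀+mₖ₊₁)/dₖ₊₁⌋:
  k=1: m=28, d=8, a=7
  k=2: m=28, d=1, a=56
d=1 and a=2a₀=56 at k=2, so the next step gives (m, d) = (28, 8) again — its k=1 value — and the period has length 2.

[28; 7, 56]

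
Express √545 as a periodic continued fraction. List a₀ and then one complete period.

a₀ = ⌊√545⌋ = 23.
With m₀=0, d₀=1 and mₖ₊₁ = dₖaₖ − mₖ, dₖ₊₁ = (n − mₖ₊₁²)/dₖ, aₖ₊₁ = ⌊(a₀+mₖ₊₁)/dₖ₊₁⌋:
  k=1: m=23, d=16, a=2
  k=2: m=9, d=29, a=1
  k=3: m=20, d=5, a=8
  k=4: m=20, d=29, a=1
  k=5: m=9, d=16, a=2
  k=6: m=23, d=1, a=46
d=1 and a=2a₀=46 at k=6, so the next step gives (m, d) = (23, 16) again — its k=1 value — and the period has length 6.

[23; 2, 1, 8, 1, 2, 46]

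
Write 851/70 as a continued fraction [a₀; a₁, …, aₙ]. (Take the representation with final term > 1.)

[12; 6, 2, 1, 3]

851 = 12*70 + 11
70 = 6*11 + 4
11 = 2*4 + 3
4 = 1*3 + 1
3 = 3*1 + 0  (stop)
So 851/70 = [12; 6, 2, 1, 3].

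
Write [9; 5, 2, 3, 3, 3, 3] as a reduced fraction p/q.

Using pₖ = aₖpₖ₋₁ + pₖ₋₂ and qₖ = aₖqₖ₋₁ + qₖ₋₂:
  k=0: a=9, p=9, q=1
  k=1: a=5, p=46, q=5
  k=2: a=2, p=101, q=11
  k=3: a=3, p=349, q=38
  k=4: a=3, p=1148, q=125
  k=5: a=3, p=3793, q=413
  k=6: a=3, p=12527, q=1364

12527/1364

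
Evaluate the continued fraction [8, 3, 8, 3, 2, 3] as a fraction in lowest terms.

Using pₖ = aₖpₖ₋₁ + pₖ₋₂ and qₖ = aₖqₖ₋₁ + qₖ₋₂:
  k=0: a=8, p=8, q=1
  k=1: a=3, p=25, q=3
  k=2: a=8, p=208, q=25
  k=3: a=3, p=649, q=78
  k=4: a=2, p=1506, q=181
  k=5: a=3, p=5167, q=621

5167/621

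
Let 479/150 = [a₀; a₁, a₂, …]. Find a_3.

1

479 = 3·150 + 29   →  a_0 = 3
150 = 5·29 + 5   →  a_1 = 5
29 = 5·5 + 4   →  a_2 = 5
5 = 1·4 + 1   →  a_3 = 1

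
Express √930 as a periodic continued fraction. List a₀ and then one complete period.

a₀ = ⌊√930⌋ = 30.
With m₀=0, d₀=1 and mₖ₊₁ = dₖaₖ − mₖ, dₖ₊₁ = (n − mₖ₊₁²)/dₖ, aₖ₊₁ = ⌊(a₀+mₖ₊₁)/dₖ₊₁⌋:
  k=1: m=30, d=30, a=2
  k=2: m=30, d=1, a=60
d=1 and a=2a₀=60 at k=2, so the next step gives (m, d) = (30, 30) again — its k=1 value — and the period has length 2.

[30; 2, 60]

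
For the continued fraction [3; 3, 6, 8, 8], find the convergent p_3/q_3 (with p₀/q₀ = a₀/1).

514/155

Using pₖ = aₖpₖ₋₁ + pₖ₋₂, qₖ = aₖqₖ₋₁ + qₖ₋₂ (with p₋₁=1, p₋₂=0, q₋₁=0, q₋₂=1):
  k=0: a=3, p=3, q=1
  k=1: a=3, p=10, q=3
  k=2: a=6, p=63, q=19
  k=3: a=8, p=514, q=155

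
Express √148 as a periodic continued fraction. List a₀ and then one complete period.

[12; 6, 24]

a₀ = ⌊√148⌋ = 12.
With m₀=0, d₀=1 and mₖ₊₁ = dₖaₖ − mₖ, dₖ₊₁ = (n − mₖ₊₁²)/dₖ, aₖ₊₁ = ⌊(a₀+mₖ₊₁)/dₖ₊₁⌋:
  k=1: m=12, d=4, a=6
  k=2: m=12, d=1, a=24
d=1 and a=2a₀=24 at k=2, so the next step gives (m, d) = (12, 4) again — its k=1 value — and the period has length 2.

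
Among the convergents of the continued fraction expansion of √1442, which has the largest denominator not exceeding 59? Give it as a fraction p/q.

1443/38

√1442 = [37; 1, 36, 1, 74, …] (period length 4).
Convergents:
  p_0/q_0 = 37/1
  p_1/q_1 = 38/1
  p_2/q_2 = 1405/37
  p_3/q_3 = 1443/38
  p_4/q_4 = 108187/2849
q_3 = 38 ≤ 59 < 2849 = q_4, so the answer is 1443/38.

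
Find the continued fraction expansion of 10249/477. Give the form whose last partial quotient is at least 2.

10249 = 21·477 + 232
477 = 2·232 + 13
232 = 17·13 + 11
13 = 1·11 + 2
11 = 5·2 + 1
2 = 2·1 + 0  (stop)
So 10249/477 = [21; 2, 17, 1, 5, 2].

[21; 2, 17, 1, 5, 2]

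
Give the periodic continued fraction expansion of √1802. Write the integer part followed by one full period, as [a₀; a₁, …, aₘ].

a₀ = ⌊√1802⌋ = 42.

[42; 2, 4, 2, 84]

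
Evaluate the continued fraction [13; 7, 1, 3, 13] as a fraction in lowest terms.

Using pₖ = aₖpₖ₋₁ + pₖ₋₂ and qₖ = aₖqₖ₋₁ + qₖ₋₂:
  k=0: a=13, p=13, q=1
  k=1: a=7, p=92, q=7
  k=2: a=1, p=105, q=8
  k=3: a=3, p=407, q=31
  k=4: a=13, p=5396, q=411

5396/411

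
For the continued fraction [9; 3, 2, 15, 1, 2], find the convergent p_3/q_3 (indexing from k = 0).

Using pₖ = aₖpₖ₋₁ + pₖ₋₂, qₖ = aₖqₖ₋₁ + qₖ₋₂ (with p₋₁=1, p₋₂=0, q₋₁=0, q₋₂=1):
  k=0: a=9, p=9, q=1
  k=1: a=3, p=28, q=3
  k=2: a=2, p=65, q=7
  k=3: a=15, p=1003, q=108

1003/108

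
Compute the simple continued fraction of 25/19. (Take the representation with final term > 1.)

[1; 3, 6]

25 = 1*19 + 6
19 = 3*6 + 1
6 = 6*1 + 0  (stop)
So 25/19 = [1; 3, 6].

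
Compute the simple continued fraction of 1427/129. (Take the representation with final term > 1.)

1427 = 11*129 + 8
129 = 16*8 + 1
8 = 8*1 + 0  (stop)
So 1427/129 = [11; 16, 8].

[11; 16, 8]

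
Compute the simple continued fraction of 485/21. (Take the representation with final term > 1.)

485 = 23·21 + 2
21 = 10·2 + 1
2 = 2·1 + 0  (stop)
So 485/21 = [23; 10, 2].

[23; 10, 2]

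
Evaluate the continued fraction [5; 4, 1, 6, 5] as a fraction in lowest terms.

911/175

Using pₖ = aₖpₖ₋₁ + pₖ₋₂ and qₖ = aₖqₖ₋₁ + qₖ₋₂:
  k=0: a=5, p=5, q=1
  k=1: a=4, p=21, q=4
  k=2: a=1, p=26, q=5
  k=3: a=6, p=177, q=34
  k=4: a=5, p=911, q=175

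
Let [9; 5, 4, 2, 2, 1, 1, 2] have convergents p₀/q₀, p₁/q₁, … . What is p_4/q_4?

Using pₖ = aₖpₖ₋₁ + pₖ₋₂, qₖ = aₖqₖ₋₁ + qₖ₋₂ (with p₋₁=1, p₋₂=0, q₋₁=0, q₋₂=1):
  k=0: a=9, p=9, q=1
  k=1: a=5, p=46, q=5
  k=2: a=4, p=193, q=21
  k=3: a=2, p=432, q=47
  k=4: a=2, p=1057, q=115

1057/115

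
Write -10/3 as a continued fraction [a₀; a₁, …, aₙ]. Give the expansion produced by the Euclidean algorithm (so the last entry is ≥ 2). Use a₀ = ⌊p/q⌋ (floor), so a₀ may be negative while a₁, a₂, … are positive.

[-4; 1, 2]

-10 = -4*3 + 2
3 = 1*2 + 1
2 = 2*1 + 0  (stop)
So -10/3 = [-4; 1, 2].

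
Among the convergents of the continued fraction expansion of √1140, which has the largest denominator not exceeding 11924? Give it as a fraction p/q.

164734/4879

√1140 = [33; 1, 3, 4, 3, 1, 66, …] (period length 6).
Convergents:
  p_0/q_0 = 33/1
  p_1/q_1 = 34/1
  p_2/q_2 = 135/4
  p_3/q_3 = 574/17
  p_4/q_4 = 1857/55
  p_5/q_5 = 2431/72
  p_6/q_6 = 162303/4807
  p_7/q_7 = 164734/4879
  p_8/q_8 = 656505/19444
q_7 = 4879 ≤ 11924 < 19444 = q_8, so the answer is 164734/4879.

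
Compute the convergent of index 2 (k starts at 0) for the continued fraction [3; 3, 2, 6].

Using pₖ = aₖpₖ₋₁ + pₖ₋₂, qₖ = aₖqₖ₋₁ + qₖ₋₂ (with p₋₁=1, p₋₂=0, q₋₁=0, q₋₂=1):
  k=0: a=3, p=3, q=1
  k=1: a=3, p=10, q=3
  k=2: a=2, p=23, q=7

23/7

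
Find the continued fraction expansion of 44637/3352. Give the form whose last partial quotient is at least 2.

[13; 3, 6, 3, 1, 1, 2, 9]

44637 = 13*3352 + 1061
3352 = 3*1061 + 169
1061 = 6*169 + 47
169 = 3*47 + 28
47 = 1*28 + 19
28 = 1*19 + 9
19 = 2*9 + 1
9 = 9*1 + 0  (stop)
So 44637/3352 = [13; 3, 6, 3, 1, 1, 2, 9].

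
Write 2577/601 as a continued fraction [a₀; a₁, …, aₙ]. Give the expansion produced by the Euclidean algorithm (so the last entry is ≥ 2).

[4; 3, 2, 9, 9]

2577 = 4·601 + 173
601 = 3·173 + 82
173 = 2·82 + 9
82 = 9·9 + 1
9 = 9·1 + 0  (stop)
So 2577/601 = [4; 3, 2, 9, 9].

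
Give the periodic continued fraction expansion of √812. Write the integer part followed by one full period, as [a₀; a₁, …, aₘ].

[28; 2, 56]

a₀ = ⌊√812⌋ = 28.
With m₀=0, d₀=1 and mₖ₊₁ = dₖaₖ − mₖ, dₖ₊₁ = (n − mₖ₊₁²)/dₖ, aₖ₊₁ = ⌊(a₀+mₖ₊₁)/dₖ₊₁⌋:
  k=1: m=28, d=28, a=2
  k=2: m=28, d=1, a=56
d=1 and a=2a₀=56 at k=2, so the next step gives (m, d) = (28, 28) again — its k=1 value — and the period has length 2.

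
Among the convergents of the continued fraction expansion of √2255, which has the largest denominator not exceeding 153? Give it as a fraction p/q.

3609/76

√2255 = [47; 2, 18, 2, 94, …] (period length 4).
Convergents:
  p_0/q_0 = 47/1
  p_1/q_1 = 95/2
  p_2/q_2 = 1757/37
  p_3/q_3 = 3609/76
  p_4/q_4 = 341003/7181
q_3 = 76 ≤ 153 < 7181 = q_4, so the answer is 3609/76.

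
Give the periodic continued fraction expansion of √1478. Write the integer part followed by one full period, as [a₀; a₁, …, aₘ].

[38; 2, 4, 38, 4, 2, 76]

a₀ = ⌊√1478⌋ = 38.
With m₀=0, d₀=1 and mₖ₊₁ = dₖaₖ − mₖ, dₖ₊₁ = (n − mₖ₊₁²)/dₖ, aₖ₊₁ = ⌊(a₀+mₖ₊₁)/dₖ₊₁⌋:
  k=1: m=38, d=34, a=2
  k=2: m=30, d=17, a=4
  k=3: m=38, d=2, a=38
  k=4: m=38, d=17, a=4
  k=5: m=30, d=34, a=2
  k=6: m=38, d=1, a=76
d=1 and a=2a₀=76 at k=6, so the next step gives (m, d) = (38, 34) again — its k=1 value — and the period has length 6.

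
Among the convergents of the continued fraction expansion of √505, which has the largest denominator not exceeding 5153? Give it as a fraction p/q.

72765/3238

√505 = [22; 2, 8, 2, 44, …] (period length 4).
Convergents:
  p_0/q_0 = 22/1
  p_1/q_1 = 45/2
  p_2/q_2 = 382/17
  p_3/q_3 = 809/36
  p_4/q_4 = 35978/1601
  p_5/q_5 = 72765/3238
  p_6/q_6 = 618098/27505
q_5 = 3238 ≤ 5153 < 27505 = q_6, so the answer is 72765/3238.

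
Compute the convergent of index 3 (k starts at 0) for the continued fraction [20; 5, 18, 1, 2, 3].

Using pₖ = aₖpₖ₋₁ + pₖ₋₂, qₖ = aₖqₖ₋₁ + qₖ₋₂ (with p₋₁=1, p₋₂=0, q₋₁=0, q₋₂=1):
  k=0: a=20, p=20, q=1
  k=1: a=5, p=101, q=5
  k=2: a=18, p=1838, q=91
  k=3: a=1, p=1939, q=96

1939/96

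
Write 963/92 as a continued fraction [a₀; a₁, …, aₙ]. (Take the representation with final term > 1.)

963 = 10*92 + 43
92 = 2*43 + 6
43 = 7*6 + 1
6 = 6*1 + 0  (stop)
So 963/92 = [10; 2, 7, 6].

[10; 2, 7, 6]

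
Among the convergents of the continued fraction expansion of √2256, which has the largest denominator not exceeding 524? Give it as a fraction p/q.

√2256 = [47; 2, 94, …] (period length 2).
Convergents:
  p_0/q_0 = 47/1
  p_1/q_1 = 95/2
  p_2/q_2 = 8977/189
  p_3/q_3 = 18049/380
  p_4/q_4 = 1705583/35909
q_3 = 380 ≤ 524 < 35909 = q_4, so the answer is 18049/380.

18049/380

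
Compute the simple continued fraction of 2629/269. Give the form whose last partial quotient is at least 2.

[9; 1, 3, 2, 2, 3, 1, 2]

2629 = 9·269 + 208
269 = 1·208 + 61
208 = 3·61 + 25
61 = 2·25 + 11
25 = 2·11 + 3
11 = 3·3 + 2
3 = 1·2 + 1
2 = 2·1 + 0  (stop)
So 2629/269 = [9; 1, 3, 2, 2, 3, 1, 2].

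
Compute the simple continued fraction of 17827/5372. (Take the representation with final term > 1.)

[3; 3, 7, 6, 3, 2, 5]

17827 = 3·5372 + 1711
5372 = 3·1711 + 239
1711 = 7·239 + 38
239 = 6·38 + 11
38 = 3·11 + 5
11 = 2·5 + 1
5 = 5·1 + 0  (stop)
So 17827/5372 = [3; 3, 7, 6, 3, 2, 5].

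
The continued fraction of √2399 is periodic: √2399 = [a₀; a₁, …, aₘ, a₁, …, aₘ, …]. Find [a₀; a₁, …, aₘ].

[48; 1, 47, 1, 96]

a₀ = ⌊√2399⌋ = 48.
With m₀=0, d₀=1 and mₖ₊₁ = dₖaₖ − mₖ, dₖ₊₁ = (n − mₖ₊₁²)/dₖ, aₖ₊₁ = ⌊(a₀+mₖ₊₁)/dₖ₊₁⌋:
  k=1: m=48, d=95, a=1
  k=2: m=47, d=2, a=47
  k=3: m=47, d=95, a=1
  k=4: m=48, d=1, a=96
d=1 and a=2a₀=96 at k=4, so the next step gives (m, d) = (48, 95) again — its k=1 value — and the period has length 4.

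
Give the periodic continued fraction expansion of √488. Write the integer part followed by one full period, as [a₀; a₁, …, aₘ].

[22; 11, 44]

a₀ = ⌊√488⌋ = 22.
With m₀=0, d₀=1 and mₖ₊₁ = dₖaₖ − mₖ, dₖ₊₁ = (n − mₖ₊₁²)/dₖ, aₖ₊₁ = ⌊(a₀+mₖ₊₁)/dₖ₊₁⌋:
  k=1: m=22, d=4, a=11
  k=2: m=22, d=1, a=44
d=1 and a=2a₀=44 at k=2, so the next step gives (m, d) = (22, 4) again — its k=1 value — and the period has length 2.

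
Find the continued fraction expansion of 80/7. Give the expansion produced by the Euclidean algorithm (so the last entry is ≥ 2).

[11; 2, 3]

80 = 11·7 + 3
7 = 2·3 + 1
3 = 3·1 + 0  (stop)
So 80/7 = [11; 2, 3].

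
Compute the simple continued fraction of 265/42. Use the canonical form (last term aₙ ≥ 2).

265 = 6*42 + 13
42 = 3*13 + 3
13 = 4*3 + 1
3 = 3*1 + 0  (stop)
So 265/42 = [6; 3, 4, 3].

[6; 3, 4, 3]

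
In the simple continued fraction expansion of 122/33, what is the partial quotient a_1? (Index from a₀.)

122 = 3·33 + 23   →  a_0 = 3
33 = 1·23 + 10   →  a_1 = 1

1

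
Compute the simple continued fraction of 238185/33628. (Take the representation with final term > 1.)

[7; 12, 17, 2, 3, 7, 3]

238185 = 7×33628 + 2789
33628 = 12×2789 + 160
2789 = 17×160 + 69
160 = 2×69 + 22
69 = 3×22 + 3
22 = 7×3 + 1
3 = 3×1 + 0  (stop)
So 238185/33628 = [7; 12, 17, 2, 3, 7, 3].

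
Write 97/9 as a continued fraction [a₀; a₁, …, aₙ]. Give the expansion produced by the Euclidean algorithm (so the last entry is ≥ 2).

97 = 10*9 + 7
9 = 1*7 + 2
7 = 3*2 + 1
2 = 2*1 + 0  (stop)
So 97/9 = [10; 1, 3, 2].

[10; 1, 3, 2]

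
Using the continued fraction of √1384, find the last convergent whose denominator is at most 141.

√1384 = [37; 4, 1, 17, 1, 4, 74, …] (period length 6).
Convergents:
  p_0/q_0 = 37/1
  p_1/q_1 = 149/4
  p_2/q_2 = 186/5
  p_3/q_3 = 3311/89
  p_4/q_4 = 3497/94
  p_5/q_5 = 17299/465
q_4 = 94 ≤ 141 < 465 = q_5, so the answer is 3497/94.

3497/94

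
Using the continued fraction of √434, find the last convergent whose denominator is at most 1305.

26020/1249

√434 = [20; 1, 4, 1, 40, …] (period length 4).
Convergents:
  p_0/q_0 = 20/1
  p_1/q_1 = 21/1
  p_2/q_2 = 104/5
  p_3/q_3 = 125/6
  p_4/q_4 = 5104/245
  p_5/q_5 = 5229/251
  p_6/q_6 = 26020/1249
  p_7/q_7 = 31249/1500
q_6 = 1249 ≤ 1305 < 1500 = q_7, so the answer is 26020/1249.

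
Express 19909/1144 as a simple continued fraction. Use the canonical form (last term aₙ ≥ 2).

19909 = 17·1144 + 461
1144 = 2·461 + 222
461 = 2·222 + 17
222 = 13·17 + 1
17 = 17·1 + 0  (stop)
So 19909/1144 = [17; 2, 2, 13, 17].

[17; 2, 2, 13, 17]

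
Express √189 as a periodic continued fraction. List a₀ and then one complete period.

[13; 1, 2, 1, 26]

a₀ = ⌊√189⌋ = 13.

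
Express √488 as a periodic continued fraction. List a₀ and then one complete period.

a₀ = ⌊√488⌋ = 22.
With m₀=0, d₀=1 and mₖ₊₁ = dₖaₖ − mₖ, dₖ₊₁ = (n − mₖ₊₁²)/dₖ, aₖ₊₁ = ⌊(a₀+mₖ₊₁)/dₖ₊₁⌋:
  k=1: m=22, d=4, a=11
  k=2: m=22, d=1, a=44
d=1 and a=2a₀=44 at k=2, so the next step gives (m, d) = (22, 4) again — its k=1 value — and the period has length 2.

[22; 11, 44]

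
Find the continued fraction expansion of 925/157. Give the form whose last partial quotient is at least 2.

925 = 5*157 + 140
157 = 1*140 + 17
140 = 8*17 + 4
17 = 4*4 + 1
4 = 4*1 + 0  (stop)
So 925/157 = [5; 1, 8, 4, 4].

[5; 1, 8, 4, 4]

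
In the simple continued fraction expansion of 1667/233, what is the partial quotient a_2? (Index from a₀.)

2

1667 = 7·233 + 36   →  a_0 = 7
233 = 6·36 + 17   →  a_1 = 6
36 = 2·17 + 2   →  a_2 = 2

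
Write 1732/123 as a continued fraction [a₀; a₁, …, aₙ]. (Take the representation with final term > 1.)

[14; 12, 3, 3]

1732 = 14×123 + 10
123 = 12×10 + 3
10 = 3×3 + 1
3 = 3×1 + 0  (stop)
So 1732/123 = [14; 12, 3, 3].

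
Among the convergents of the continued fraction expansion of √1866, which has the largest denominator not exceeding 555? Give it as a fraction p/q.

√1866 = [43; 5, 14, 5, 86, …] (period length 4).
Convergents:
  p_0/q_0 = 43/1
  p_1/q_1 = 216/5
  p_2/q_2 = 3067/71
  p_3/q_3 = 15551/360
  p_4/q_4 = 1340453/31031
q_3 = 360 ≤ 555 < 31031 = q_4, so the answer is 15551/360.

15551/360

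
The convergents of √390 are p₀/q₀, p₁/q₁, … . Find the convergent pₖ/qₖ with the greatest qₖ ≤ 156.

3061/155

√390 = [19; 1, 2, 1, 38, …] (period length 4).
Convergents:
  p_0/q_0 = 19/1
  p_1/q_1 = 20/1
  p_2/q_2 = 59/3
  p_3/q_3 = 79/4
  p_4/q_4 = 3061/155
  p_5/q_5 = 3140/159
q_4 = 155 ≤ 156 < 159 = q_5, so the answer is 3061/155.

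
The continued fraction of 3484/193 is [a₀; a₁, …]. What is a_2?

3

3484 = 18·193 + 10   →  a_0 = 18
193 = 19·10 + 3   →  a_1 = 19
10 = 3·3 + 1   →  a_2 = 3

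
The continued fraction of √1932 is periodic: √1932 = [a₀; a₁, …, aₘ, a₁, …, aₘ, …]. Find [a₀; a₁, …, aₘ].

a₀ = ⌊√1932⌋ = 43.
With m₀=0, d₀=1 and mₖ₊₁ = dₖaₖ − mₖ, dₖ₊₁ = (n − mₖ₊₁²)/dₖ, aₖ₊₁ = ⌊(a₀+mₖ₊₁)/dₖ₊₁⌋:
  k=1: m=43, d=83, a=1
  k=2: m=40, d=4, a=20
  k=3: m=40, d=83, a=1
  k=4: m=43, d=1, a=86
d=1 and a=2a₀=86 at k=4, so the next step gives (m, d) = (43, 83) again — its k=1 value — and the period has length 4.

[43; 1, 20, 1, 86]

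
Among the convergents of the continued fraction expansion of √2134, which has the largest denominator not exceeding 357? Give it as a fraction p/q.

√2134 = [46; 5, 8, 5, 92, …] (period length 4).
Convergents:
  p_0/q_0 = 46/1
  p_1/q_1 = 231/5
  p_2/q_2 = 1894/41
  p_3/q_3 = 9701/210
  p_4/q_4 = 894386/19361
q_3 = 210 ≤ 357 < 19361 = q_4, so the answer is 9701/210.

9701/210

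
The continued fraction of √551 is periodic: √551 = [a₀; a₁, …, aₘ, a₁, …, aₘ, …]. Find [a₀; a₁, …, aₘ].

a₀ = ⌊√551⌋ = 23.
With m₀=0, d₀=1 and mₖ₊₁ = dₖaₖ − mₖ, dₖ₊₁ = (n − mₖ₊₁²)/dₖ, aₖ₊₁ = ⌊(a₀+mₖ₊₁)/dₖ₊₁⌋:
  k=1: m=23, d=22, a=2
  k=2: m=21, d=5, a=8
  k=3: m=19, d=38, a=1
  k=4: m=19, d=5, a=8
  k=5: m=21, d=22, a=2
  k=6: m=23, d=1, a=46
d=1 and a=2a₀=46 at k=6, so the next step gives (m, d) = (23, 22) again — its k=1 value — and the period has length 6.

[23; 2, 8, 1, 8, 2, 46]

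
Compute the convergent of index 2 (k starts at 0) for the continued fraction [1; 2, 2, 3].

7/5

Using pₖ = aₖpₖ₋₁ + pₖ₋₂, qₖ = aₖqₖ₋₁ + qₖ₋₂ (with p₋₁=1, p₋₂=0, q₋₁=0, q₋₂=1):
  k=0: a=1, p=1, q=1
  k=1: a=2, p=3, q=2
  k=2: a=2, p=7, q=5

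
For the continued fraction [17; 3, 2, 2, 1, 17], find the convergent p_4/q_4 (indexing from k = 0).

Using pₖ = aₖpₖ₋₁ + pₖ₋₂, qₖ = aₖqₖ₋₁ + qₖ₋₂ (with p₋₁=1, p₋₂=0, q₋₁=0, q₋₂=1):
  k=0: a=17, p=17, q=1
  k=1: a=3, p=52, q=3
  k=2: a=2, p=121, q=7
  k=3: a=2, p=294, q=17
  k=4: a=1, p=415, q=24

415/24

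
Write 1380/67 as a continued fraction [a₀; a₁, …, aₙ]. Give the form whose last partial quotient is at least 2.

1380 = 20·67 + 40
67 = 1·40 + 27
40 = 1·27 + 13
27 = 2·13 + 1
13 = 13·1 + 0  (stop)
So 1380/67 = [20; 1, 1, 2, 13].

[20; 1, 1, 2, 13]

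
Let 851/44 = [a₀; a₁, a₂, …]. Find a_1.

2

851 = 19·44 + 15   →  a_0 = 19
44 = 2·15 + 14   →  a_1 = 2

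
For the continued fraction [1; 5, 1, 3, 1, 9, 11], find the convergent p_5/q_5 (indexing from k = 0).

Using pₖ = aₖpₖ₋₁ + pₖ₋₂, qₖ = aₖqₖ₋₁ + qₖ₋₂ (with p₋₁=1, p₋₂=0, q₋₁=0, q₋₂=1):
  k=0: a=1, p=1, q=1
  k=1: a=5, p=6, q=5
  k=2: a=1, p=7, q=6
  k=3: a=3, p=27, q=23
  k=4: a=1, p=34, q=29
  k=5: a=9, p=333, q=284

333/284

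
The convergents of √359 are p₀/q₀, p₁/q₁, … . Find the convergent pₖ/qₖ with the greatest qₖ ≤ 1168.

13661/721

√359 = [18; 1, 17, 1, 36, …] (period length 4).
Convergents:
  p_0/q_0 = 18/1
  p_1/q_1 = 19/1
  p_2/q_2 = 341/18
  p_3/q_3 = 360/19
  p_4/q_4 = 13301/702
  p_5/q_5 = 13661/721
  p_6/q_6 = 245538/12959
q_5 = 721 ≤ 1168 < 12959 = q_6, so the answer is 13661/721.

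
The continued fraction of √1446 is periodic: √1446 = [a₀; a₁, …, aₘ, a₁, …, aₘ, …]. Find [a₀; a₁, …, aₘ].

a₀ = ⌊√1446⌋ = 38.
With m₀=0, d₀=1 and mₖ₊₁ = dₖaₖ − mₖ, dₖ₊₁ = (n − mₖ₊₁²)/dₖ, aₖ₊₁ = ⌊(a₀+mₖ₊₁)/dₖ₊₁⌋:
  k=1: m=38, d=2, a=38
  k=2: m=38, d=1, a=76
d=1 and a=2a₀=76 at k=2, so the next step gives (m, d) = (38, 2) again — its k=1 value — and the period has length 2.

[38; 38, 76]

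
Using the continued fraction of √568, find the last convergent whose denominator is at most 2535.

√568 = [23; 1, 4, 1, 46, …] (period length 4).
Convergents:
  p_0/q_0 = 23/1
  p_1/q_1 = 24/1
  p_2/q_2 = 119/5
  p_3/q_3 = 143/6
  p_4/q_4 = 6697/281
  p_5/q_5 = 6840/287
  p_6/q_6 = 34057/1429
  p_7/q_7 = 40897/1716
  p_8/q_8 = 1915319/80365
q_7 = 1716 ≤ 2535 < 80365 = q_8, so the answer is 40897/1716.

40897/1716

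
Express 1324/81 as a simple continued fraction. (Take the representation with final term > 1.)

1324 = 16·81 + 28
81 = 2·28 + 25
28 = 1·25 + 3
25 = 8·3 + 1
3 = 3·1 + 0  (stop)
So 1324/81 = [16; 2, 1, 8, 3].

[16; 2, 1, 8, 3]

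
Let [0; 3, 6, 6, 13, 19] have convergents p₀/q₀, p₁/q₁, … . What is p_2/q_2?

Using pₖ = aₖpₖ₋₁ + pₖ₋₂, qₖ = aₖqₖ₋₁ + qₖ₋₂ (with p₋₁=1, p₋₂=0, q₋₁=0, q₋₂=1):
  k=0: a=0, p=0, q=1
  k=1: a=3, p=1, q=3
  k=2: a=6, p=6, q=19

6/19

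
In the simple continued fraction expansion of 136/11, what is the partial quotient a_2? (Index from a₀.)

1

136 = 12·11 + 4   →  a_0 = 12
11 = 2·4 + 3   →  a_1 = 2
4 = 1·3 + 1   →  a_2 = 1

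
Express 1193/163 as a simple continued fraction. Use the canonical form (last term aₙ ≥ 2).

1193 = 7×163 + 52
163 = 3×52 + 7
52 = 7×7 + 3
7 = 2×3 + 1
3 = 3×1 + 0  (stop)
So 1193/163 = [7; 3, 7, 2, 3].

[7; 3, 7, 2, 3]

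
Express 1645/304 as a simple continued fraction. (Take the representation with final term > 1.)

[5; 2, 2, 3, 5, 1, 2]

1645 = 5×304 + 125
304 = 2×125 + 54
125 = 2×54 + 17
54 = 3×17 + 3
17 = 5×3 + 2
3 = 1×2 + 1
2 = 2×1 + 0  (stop)
So 1645/304 = [5; 2, 2, 3, 5, 1, 2].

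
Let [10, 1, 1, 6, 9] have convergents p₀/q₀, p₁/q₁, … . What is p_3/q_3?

137/13

Using pₖ = aₖpₖ₋₁ + pₖ₋₂, qₖ = aₖqₖ₋₁ + qₖ₋₂ (with p₋₁=1, p₋₂=0, q₋₁=0, q₋₂=1):
  k=0: a=10, p=10, q=1
  k=1: a=1, p=11, q=1
  k=2: a=1, p=21, q=2
  k=3: a=6, p=137, q=13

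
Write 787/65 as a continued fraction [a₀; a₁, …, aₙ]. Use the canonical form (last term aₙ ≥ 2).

787 = 12*65 + 7
65 = 9*7 + 2
7 = 3*2 + 1
2 = 2*1 + 0  (stop)
So 787/65 = [12; 9, 3, 2].

[12; 9, 3, 2]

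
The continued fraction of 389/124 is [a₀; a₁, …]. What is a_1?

7

389 = 3·124 + 17   →  a_0 = 3
124 = 7·17 + 5   →  a_1 = 7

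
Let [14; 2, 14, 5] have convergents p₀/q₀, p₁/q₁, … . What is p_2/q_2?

Using pₖ = aₖpₖ₋₁ + pₖ₋₂, qₖ = aₖqₖ₋₁ + qₖ₋₂ (with p₋₁=1, p₋₂=0, q₋₁=0, q₋₂=1):
  k=0: a=14, p=14, q=1
  k=1: a=2, p=29, q=2
  k=2: a=14, p=420, q=29

420/29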